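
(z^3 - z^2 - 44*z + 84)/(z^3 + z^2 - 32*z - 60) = (z^2 + 5*z - 14)/(z^2 + 7*z + 10)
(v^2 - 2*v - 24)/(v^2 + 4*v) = (v - 6)/v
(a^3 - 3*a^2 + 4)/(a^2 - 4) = (a^2 - a - 2)/(a + 2)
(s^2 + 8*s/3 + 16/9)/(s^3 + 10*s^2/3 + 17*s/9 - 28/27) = 3*(3*s + 4)/(9*s^2 + 18*s - 7)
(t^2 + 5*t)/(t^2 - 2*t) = (t + 5)/(t - 2)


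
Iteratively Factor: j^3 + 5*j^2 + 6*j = (j + 3)*(j^2 + 2*j) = (j + 2)*(j + 3)*(j)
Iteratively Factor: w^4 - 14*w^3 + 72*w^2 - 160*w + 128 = (w - 2)*(w^3 - 12*w^2 + 48*w - 64) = (w - 4)*(w - 2)*(w^2 - 8*w + 16) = (w - 4)^2*(w - 2)*(w - 4)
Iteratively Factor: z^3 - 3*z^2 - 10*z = (z - 5)*(z^2 + 2*z) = (z - 5)*(z + 2)*(z)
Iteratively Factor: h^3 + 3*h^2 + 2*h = (h + 1)*(h^2 + 2*h) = (h + 1)*(h + 2)*(h)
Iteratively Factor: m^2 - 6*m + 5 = (m - 5)*(m - 1)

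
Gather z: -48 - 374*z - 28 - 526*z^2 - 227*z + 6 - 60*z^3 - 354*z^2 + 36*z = -60*z^3 - 880*z^2 - 565*z - 70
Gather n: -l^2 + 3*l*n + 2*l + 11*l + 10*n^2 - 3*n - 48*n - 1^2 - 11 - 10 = -l^2 + 13*l + 10*n^2 + n*(3*l - 51) - 22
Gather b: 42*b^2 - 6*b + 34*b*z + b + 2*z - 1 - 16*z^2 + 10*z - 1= 42*b^2 + b*(34*z - 5) - 16*z^2 + 12*z - 2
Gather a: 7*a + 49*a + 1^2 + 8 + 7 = 56*a + 16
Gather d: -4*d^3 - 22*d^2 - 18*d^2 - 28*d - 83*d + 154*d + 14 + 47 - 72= -4*d^3 - 40*d^2 + 43*d - 11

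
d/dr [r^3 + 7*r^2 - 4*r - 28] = 3*r^2 + 14*r - 4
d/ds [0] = 0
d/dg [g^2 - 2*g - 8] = 2*g - 2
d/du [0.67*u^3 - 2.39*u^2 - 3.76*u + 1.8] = 2.01*u^2 - 4.78*u - 3.76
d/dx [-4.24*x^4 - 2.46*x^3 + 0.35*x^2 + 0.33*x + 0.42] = -16.96*x^3 - 7.38*x^2 + 0.7*x + 0.33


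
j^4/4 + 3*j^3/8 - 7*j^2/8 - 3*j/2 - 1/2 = (j/4 + 1/4)*(j - 2)*(j + 1/2)*(j + 2)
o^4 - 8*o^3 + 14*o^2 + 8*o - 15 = (o - 5)*(o - 3)*(o - 1)*(o + 1)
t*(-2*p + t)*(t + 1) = -2*p*t^2 - 2*p*t + t^3 + t^2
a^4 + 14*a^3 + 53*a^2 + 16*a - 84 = (a - 1)*(a + 2)*(a + 6)*(a + 7)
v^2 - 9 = (v - 3)*(v + 3)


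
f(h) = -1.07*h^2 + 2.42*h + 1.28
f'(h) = 2.42 - 2.14*h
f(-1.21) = -3.21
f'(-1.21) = 5.01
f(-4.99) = -37.44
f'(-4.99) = 13.10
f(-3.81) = -23.47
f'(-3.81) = 10.57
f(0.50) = 2.22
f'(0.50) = 1.35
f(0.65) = 2.40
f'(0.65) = 1.03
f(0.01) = 1.30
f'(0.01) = 2.40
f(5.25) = -15.51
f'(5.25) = -8.82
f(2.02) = 1.80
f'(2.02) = -1.90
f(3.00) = -1.09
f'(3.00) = -4.00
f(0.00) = 1.28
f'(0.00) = 2.42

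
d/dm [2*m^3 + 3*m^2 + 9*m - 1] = 6*m^2 + 6*m + 9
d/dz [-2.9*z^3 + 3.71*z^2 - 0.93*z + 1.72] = -8.7*z^2 + 7.42*z - 0.93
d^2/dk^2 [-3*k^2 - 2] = -6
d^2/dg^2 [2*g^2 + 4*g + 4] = 4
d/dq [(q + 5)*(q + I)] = 2*q + 5 + I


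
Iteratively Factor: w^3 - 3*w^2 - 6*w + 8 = (w - 1)*(w^2 - 2*w - 8) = (w - 4)*(w - 1)*(w + 2)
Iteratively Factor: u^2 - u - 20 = (u + 4)*(u - 5)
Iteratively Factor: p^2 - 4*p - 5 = (p - 5)*(p + 1)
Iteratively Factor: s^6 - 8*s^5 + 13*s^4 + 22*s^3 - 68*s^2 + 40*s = (s - 2)*(s^5 - 6*s^4 + s^3 + 24*s^2 - 20*s) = s*(s - 2)*(s^4 - 6*s^3 + s^2 + 24*s - 20) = s*(s - 2)^2*(s^3 - 4*s^2 - 7*s + 10) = s*(s - 5)*(s - 2)^2*(s^2 + s - 2) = s*(s - 5)*(s - 2)^2*(s + 2)*(s - 1)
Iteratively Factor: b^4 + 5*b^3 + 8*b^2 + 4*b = (b)*(b^3 + 5*b^2 + 8*b + 4) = b*(b + 2)*(b^2 + 3*b + 2) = b*(b + 1)*(b + 2)*(b + 2)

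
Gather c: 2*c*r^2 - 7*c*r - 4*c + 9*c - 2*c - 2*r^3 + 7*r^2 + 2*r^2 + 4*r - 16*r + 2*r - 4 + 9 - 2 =c*(2*r^2 - 7*r + 3) - 2*r^3 + 9*r^2 - 10*r + 3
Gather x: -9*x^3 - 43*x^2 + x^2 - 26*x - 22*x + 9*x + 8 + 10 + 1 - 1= -9*x^3 - 42*x^2 - 39*x + 18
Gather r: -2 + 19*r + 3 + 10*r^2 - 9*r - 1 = 10*r^2 + 10*r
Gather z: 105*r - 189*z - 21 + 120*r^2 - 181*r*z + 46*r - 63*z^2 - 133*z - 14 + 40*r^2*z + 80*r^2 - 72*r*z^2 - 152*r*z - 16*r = 200*r^2 + 135*r + z^2*(-72*r - 63) + z*(40*r^2 - 333*r - 322) - 35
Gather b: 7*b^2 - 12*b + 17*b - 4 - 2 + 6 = 7*b^2 + 5*b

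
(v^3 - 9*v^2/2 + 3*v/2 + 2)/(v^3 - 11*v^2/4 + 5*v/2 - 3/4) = 2*(2*v^2 - 7*v - 4)/(4*v^2 - 7*v + 3)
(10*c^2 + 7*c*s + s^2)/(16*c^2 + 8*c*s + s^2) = (10*c^2 + 7*c*s + s^2)/(16*c^2 + 8*c*s + s^2)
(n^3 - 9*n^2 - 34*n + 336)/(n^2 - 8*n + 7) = (n^2 - 2*n - 48)/(n - 1)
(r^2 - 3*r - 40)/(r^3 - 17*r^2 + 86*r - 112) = (r + 5)/(r^2 - 9*r + 14)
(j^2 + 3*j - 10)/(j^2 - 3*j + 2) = (j + 5)/(j - 1)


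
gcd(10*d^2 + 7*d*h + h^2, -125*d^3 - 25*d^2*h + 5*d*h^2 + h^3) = 5*d + h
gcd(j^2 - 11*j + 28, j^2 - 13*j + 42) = j - 7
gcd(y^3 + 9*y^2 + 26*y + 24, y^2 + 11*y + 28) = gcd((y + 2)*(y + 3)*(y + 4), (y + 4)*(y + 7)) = y + 4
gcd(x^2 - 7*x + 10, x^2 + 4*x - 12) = x - 2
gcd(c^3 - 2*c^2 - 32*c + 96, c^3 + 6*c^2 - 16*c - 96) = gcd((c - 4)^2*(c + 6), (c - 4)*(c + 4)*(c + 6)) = c^2 + 2*c - 24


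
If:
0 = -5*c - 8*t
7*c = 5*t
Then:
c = 0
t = 0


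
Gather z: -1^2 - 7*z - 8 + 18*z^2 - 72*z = 18*z^2 - 79*z - 9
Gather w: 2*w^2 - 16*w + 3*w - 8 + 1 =2*w^2 - 13*w - 7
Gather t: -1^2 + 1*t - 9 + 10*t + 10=11*t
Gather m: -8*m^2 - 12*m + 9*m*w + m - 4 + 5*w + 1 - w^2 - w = -8*m^2 + m*(9*w - 11) - w^2 + 4*w - 3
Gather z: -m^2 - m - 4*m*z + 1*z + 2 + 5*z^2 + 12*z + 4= -m^2 - m + 5*z^2 + z*(13 - 4*m) + 6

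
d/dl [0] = 0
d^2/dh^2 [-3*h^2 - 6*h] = -6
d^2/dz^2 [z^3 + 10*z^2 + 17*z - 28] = 6*z + 20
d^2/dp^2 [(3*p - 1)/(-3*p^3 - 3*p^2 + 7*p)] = 2*(-81*p^5 - 27*p^4 - 18*p^3 - 36*p^2 - 63*p + 49)/(p^3*(27*p^6 + 81*p^5 - 108*p^4 - 351*p^3 + 252*p^2 + 441*p - 343))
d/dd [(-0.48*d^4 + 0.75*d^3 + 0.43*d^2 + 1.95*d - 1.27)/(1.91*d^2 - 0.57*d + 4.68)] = (-1.8336*d^5 + 2.2533*d^4 - 9.8406*d^3 + 6.5604*d^2 + 8.8762*d + 8.4021)/(3.6481*d^4 - 2.1774*d^3 + 18.2025*d^2 - 5.3352*d + 21.9024)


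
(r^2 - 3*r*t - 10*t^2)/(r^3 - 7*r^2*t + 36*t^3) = (r - 5*t)/(r^2 - 9*r*t + 18*t^2)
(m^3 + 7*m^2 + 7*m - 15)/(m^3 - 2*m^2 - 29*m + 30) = (m + 3)/(m - 6)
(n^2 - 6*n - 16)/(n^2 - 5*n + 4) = (n^2 - 6*n - 16)/(n^2 - 5*n + 4)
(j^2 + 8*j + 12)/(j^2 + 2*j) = (j + 6)/j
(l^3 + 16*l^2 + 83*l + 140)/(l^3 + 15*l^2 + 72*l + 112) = (l + 5)/(l + 4)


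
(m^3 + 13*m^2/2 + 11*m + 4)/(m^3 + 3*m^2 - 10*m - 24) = (m + 1/2)/(m - 3)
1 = 1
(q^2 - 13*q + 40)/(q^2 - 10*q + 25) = (q - 8)/(q - 5)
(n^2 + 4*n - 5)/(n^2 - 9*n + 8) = (n + 5)/(n - 8)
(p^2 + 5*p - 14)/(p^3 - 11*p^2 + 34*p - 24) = (p^2 + 5*p - 14)/(p^3 - 11*p^2 + 34*p - 24)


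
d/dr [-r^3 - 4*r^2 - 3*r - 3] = -3*r^2 - 8*r - 3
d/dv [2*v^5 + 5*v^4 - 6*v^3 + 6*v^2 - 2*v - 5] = 10*v^4 + 20*v^3 - 18*v^2 + 12*v - 2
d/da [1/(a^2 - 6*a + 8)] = 2*(3 - a)/(a^2 - 6*a + 8)^2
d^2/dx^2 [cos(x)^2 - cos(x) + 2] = cos(x) - 2*cos(2*x)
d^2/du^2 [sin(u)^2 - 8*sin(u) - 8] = 8*sin(u) + 2*cos(2*u)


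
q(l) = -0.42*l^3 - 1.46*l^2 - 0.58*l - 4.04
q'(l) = -1.26*l^2 - 2.92*l - 0.58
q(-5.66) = 28.63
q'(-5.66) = -24.42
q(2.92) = -28.64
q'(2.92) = -19.85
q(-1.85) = -5.30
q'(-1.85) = 0.51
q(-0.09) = -4.00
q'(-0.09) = -0.33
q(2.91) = -28.44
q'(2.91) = -19.75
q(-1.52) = -5.06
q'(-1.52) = 0.95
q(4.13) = -60.93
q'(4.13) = -34.13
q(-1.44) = -4.98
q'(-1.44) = 1.01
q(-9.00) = 189.10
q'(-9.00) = -76.36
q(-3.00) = -4.10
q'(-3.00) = -3.16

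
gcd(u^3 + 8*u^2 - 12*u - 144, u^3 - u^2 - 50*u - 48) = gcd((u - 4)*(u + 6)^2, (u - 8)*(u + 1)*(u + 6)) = u + 6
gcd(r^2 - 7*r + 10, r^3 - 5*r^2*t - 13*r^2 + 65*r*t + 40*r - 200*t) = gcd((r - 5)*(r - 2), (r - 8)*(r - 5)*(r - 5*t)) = r - 5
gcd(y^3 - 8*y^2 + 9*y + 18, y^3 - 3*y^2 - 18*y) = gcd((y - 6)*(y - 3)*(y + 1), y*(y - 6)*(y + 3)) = y - 6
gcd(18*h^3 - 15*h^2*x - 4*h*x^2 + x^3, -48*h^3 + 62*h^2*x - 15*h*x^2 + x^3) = 6*h^2 - 7*h*x + x^2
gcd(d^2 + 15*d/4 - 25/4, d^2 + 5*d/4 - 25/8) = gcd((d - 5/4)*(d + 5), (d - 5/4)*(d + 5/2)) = d - 5/4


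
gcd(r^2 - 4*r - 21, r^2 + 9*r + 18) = r + 3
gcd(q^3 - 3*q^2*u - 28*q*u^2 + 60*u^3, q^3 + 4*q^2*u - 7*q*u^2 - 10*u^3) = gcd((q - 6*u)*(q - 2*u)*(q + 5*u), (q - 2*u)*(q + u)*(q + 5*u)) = q^2 + 3*q*u - 10*u^2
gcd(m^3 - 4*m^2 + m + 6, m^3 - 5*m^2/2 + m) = m - 2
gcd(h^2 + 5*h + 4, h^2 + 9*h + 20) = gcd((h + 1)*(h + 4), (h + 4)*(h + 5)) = h + 4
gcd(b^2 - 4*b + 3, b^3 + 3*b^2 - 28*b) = 1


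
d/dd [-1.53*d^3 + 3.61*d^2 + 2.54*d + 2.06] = -4.59*d^2 + 7.22*d + 2.54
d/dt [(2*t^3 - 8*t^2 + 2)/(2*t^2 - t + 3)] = 2*(2*t^4 - 2*t^3 + 13*t^2 - 28*t + 1)/(4*t^4 - 4*t^3 + 13*t^2 - 6*t + 9)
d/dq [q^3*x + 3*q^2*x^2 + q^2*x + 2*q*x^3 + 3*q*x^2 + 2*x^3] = x*(3*q^2 + 6*q*x + 2*q + 2*x^2 + 3*x)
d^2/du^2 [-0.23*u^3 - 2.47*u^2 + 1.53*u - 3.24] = -1.38*u - 4.94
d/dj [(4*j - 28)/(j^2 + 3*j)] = 4*(-j^2 + 14*j + 21)/(j^2*(j^2 + 6*j + 9))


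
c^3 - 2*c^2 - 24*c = c*(c - 6)*(c + 4)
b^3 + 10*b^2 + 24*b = b*(b + 4)*(b + 6)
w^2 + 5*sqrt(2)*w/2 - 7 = (w - sqrt(2))*(w + 7*sqrt(2)/2)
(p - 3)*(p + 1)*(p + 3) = p^3 + p^2 - 9*p - 9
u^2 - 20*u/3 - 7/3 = (u - 7)*(u + 1/3)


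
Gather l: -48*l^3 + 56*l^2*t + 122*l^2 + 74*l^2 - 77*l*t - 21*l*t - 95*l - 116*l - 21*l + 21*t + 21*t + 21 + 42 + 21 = -48*l^3 + l^2*(56*t + 196) + l*(-98*t - 232) + 42*t + 84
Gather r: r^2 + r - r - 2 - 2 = r^2 - 4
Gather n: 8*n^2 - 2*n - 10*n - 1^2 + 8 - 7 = 8*n^2 - 12*n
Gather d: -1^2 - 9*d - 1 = -9*d - 2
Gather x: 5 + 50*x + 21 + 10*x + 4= 60*x + 30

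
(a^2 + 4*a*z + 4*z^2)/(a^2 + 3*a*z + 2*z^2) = (a + 2*z)/(a + z)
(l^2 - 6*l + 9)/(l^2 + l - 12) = (l - 3)/(l + 4)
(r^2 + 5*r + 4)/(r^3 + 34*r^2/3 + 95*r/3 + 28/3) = 3*(r + 1)/(3*r^2 + 22*r + 7)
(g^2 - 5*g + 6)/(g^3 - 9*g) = (g - 2)/(g*(g + 3))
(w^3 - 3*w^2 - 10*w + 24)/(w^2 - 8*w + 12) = (w^2 - w - 12)/(w - 6)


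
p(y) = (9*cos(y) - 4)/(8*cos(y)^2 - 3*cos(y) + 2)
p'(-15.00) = -0.69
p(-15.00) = -1.22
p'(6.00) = 0.01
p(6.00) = 0.71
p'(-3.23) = 0.07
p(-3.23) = -1.00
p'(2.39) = 0.76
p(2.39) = -1.25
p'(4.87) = 4.73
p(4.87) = -1.50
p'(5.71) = 0.18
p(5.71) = 0.69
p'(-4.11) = 1.12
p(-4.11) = -1.45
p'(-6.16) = 0.00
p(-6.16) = 0.71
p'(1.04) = -2.68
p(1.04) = 0.22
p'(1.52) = -2.59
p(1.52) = -1.90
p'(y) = (16*sin(y)*cos(y) - 3*sin(y))*(9*cos(y) - 4)/(8*cos(y)^2 - 3*cos(y) + 2)^2 - 9*sin(y)/(8*cos(y)^2 - 3*cos(y) + 2)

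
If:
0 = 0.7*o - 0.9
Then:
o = 1.29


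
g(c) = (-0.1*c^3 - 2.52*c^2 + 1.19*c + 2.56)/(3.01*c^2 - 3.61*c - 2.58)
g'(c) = (3.61 - 6.02*c)*(-0.1*c^3 - 2.52*c^2 + 1.19*c + 2.56)/(3.01*c^2 - 3.61*c - 2.58)^2 + (-0.3*c^2 - 5.04*c + 1.19)/(3.01*c^2 - 3.61*c - 2.58) = (-0.301*c^4 + 0.722*c^3 + 6.2893*c^2 - 2.408*c + 6.1714)/(9.0601*c^4 - 21.7322*c^3 - 2.4995*c^2 + 18.6276*c + 6.6564)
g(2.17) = -2.06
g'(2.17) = 2.21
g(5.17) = -1.22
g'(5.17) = 0.01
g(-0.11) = -1.12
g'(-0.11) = 1.41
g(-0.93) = -0.19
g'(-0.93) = 1.14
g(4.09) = -1.26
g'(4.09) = 0.06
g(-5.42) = -0.59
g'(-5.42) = -0.02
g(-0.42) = -3.05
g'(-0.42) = 28.99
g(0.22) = -0.84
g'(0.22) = 0.57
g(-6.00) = -0.58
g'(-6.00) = -0.02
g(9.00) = -1.26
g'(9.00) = -0.02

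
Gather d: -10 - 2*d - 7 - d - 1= -3*d - 18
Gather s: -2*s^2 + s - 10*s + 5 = -2*s^2 - 9*s + 5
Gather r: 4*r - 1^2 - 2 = 4*r - 3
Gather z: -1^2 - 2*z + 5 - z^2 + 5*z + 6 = -z^2 + 3*z + 10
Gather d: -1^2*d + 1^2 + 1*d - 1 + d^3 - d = d^3 - d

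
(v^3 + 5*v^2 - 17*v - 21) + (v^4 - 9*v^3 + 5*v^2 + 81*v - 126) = v^4 - 8*v^3 + 10*v^2 + 64*v - 147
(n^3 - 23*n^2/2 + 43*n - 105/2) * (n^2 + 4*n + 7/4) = n^5 - 15*n^4/2 - 5*n^3/4 + 795*n^2/8 - 539*n/4 - 735/8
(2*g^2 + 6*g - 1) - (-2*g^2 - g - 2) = 4*g^2 + 7*g + 1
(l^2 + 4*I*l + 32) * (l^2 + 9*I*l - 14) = l^4 + 13*I*l^3 - 18*l^2 + 232*I*l - 448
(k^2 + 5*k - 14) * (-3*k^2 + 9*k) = -3*k^4 - 6*k^3 + 87*k^2 - 126*k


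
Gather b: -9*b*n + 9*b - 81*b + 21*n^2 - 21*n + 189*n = b*(-9*n - 72) + 21*n^2 + 168*n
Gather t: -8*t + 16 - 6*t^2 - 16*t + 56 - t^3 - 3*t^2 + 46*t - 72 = -t^3 - 9*t^2 + 22*t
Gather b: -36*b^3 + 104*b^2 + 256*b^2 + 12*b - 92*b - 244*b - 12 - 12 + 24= -36*b^3 + 360*b^2 - 324*b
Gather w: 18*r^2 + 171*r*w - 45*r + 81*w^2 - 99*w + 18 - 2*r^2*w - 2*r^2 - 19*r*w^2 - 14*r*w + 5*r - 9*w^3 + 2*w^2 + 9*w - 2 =16*r^2 - 40*r - 9*w^3 + w^2*(83 - 19*r) + w*(-2*r^2 + 157*r - 90) + 16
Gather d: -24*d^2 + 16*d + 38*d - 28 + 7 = -24*d^2 + 54*d - 21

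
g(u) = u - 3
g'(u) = 1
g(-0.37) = -3.37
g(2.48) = -0.52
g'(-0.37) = 1.00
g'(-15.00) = 1.00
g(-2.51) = -5.51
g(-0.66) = -3.66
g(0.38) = -2.62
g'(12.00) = 1.00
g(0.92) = -2.08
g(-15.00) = -18.00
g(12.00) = 9.00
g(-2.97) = -5.97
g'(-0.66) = 1.00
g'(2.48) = 1.00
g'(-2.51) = 1.00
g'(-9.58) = 1.00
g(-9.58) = -12.58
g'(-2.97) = 1.00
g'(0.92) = 1.00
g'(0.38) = 1.00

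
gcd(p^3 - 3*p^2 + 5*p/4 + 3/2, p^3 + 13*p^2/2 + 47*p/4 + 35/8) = p + 1/2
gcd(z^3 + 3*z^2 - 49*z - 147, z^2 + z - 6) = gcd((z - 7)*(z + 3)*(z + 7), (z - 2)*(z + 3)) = z + 3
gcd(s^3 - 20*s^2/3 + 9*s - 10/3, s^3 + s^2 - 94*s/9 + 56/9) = s - 2/3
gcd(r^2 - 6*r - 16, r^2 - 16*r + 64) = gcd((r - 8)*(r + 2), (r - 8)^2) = r - 8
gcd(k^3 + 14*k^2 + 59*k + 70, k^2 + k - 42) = k + 7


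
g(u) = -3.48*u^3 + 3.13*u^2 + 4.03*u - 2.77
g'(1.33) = -6.11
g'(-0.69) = -5.26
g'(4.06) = -142.64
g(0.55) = -0.19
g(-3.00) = 107.27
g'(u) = -10.44*u^2 + 6.26*u + 4.03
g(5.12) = -367.16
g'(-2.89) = -101.26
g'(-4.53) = -238.57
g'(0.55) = 4.31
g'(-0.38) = 0.14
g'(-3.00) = -108.71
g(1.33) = -0.06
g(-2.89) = 95.72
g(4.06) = -167.71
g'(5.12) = -237.60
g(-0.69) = -2.92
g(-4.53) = 366.70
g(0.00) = -2.77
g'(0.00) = 4.03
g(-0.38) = -3.66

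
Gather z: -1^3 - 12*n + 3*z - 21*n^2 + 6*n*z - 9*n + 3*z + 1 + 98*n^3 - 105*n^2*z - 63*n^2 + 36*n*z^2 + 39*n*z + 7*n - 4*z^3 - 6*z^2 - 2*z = 98*n^3 - 84*n^2 - 14*n - 4*z^3 + z^2*(36*n - 6) + z*(-105*n^2 + 45*n + 4)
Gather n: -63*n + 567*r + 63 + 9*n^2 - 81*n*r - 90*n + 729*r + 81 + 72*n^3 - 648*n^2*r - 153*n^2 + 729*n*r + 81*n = 72*n^3 + n^2*(-648*r - 144) + n*(648*r - 72) + 1296*r + 144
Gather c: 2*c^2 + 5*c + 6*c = 2*c^2 + 11*c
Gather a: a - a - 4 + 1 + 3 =0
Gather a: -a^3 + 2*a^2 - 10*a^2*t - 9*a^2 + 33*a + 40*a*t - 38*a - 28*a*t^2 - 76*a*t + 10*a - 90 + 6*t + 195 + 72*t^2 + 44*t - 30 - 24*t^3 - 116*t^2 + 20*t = -a^3 + a^2*(-10*t - 7) + a*(-28*t^2 - 36*t + 5) - 24*t^3 - 44*t^2 + 70*t + 75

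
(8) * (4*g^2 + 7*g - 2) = 32*g^2 + 56*g - 16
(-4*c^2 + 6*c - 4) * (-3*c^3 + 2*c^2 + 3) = 12*c^5 - 26*c^4 + 24*c^3 - 20*c^2 + 18*c - 12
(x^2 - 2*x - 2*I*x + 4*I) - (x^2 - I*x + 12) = -2*x - I*x - 12 + 4*I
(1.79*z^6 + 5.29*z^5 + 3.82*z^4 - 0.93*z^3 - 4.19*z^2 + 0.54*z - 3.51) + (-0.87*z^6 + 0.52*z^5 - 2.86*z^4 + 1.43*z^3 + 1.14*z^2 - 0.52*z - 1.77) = 0.92*z^6 + 5.81*z^5 + 0.96*z^4 + 0.5*z^3 - 3.05*z^2 + 0.02*z - 5.28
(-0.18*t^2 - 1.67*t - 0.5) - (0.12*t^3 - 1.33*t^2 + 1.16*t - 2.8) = -0.12*t^3 + 1.15*t^2 - 2.83*t + 2.3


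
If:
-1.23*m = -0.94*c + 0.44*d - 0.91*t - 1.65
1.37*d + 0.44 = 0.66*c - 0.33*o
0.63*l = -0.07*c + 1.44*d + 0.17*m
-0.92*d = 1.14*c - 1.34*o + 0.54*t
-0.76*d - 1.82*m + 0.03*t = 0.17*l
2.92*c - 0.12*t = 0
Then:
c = -0.07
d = -0.15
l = -0.31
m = 0.06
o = -0.86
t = -1.73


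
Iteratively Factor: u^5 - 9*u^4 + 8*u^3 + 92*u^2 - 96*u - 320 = (u + 2)*(u^4 - 11*u^3 + 30*u^2 + 32*u - 160) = (u - 4)*(u + 2)*(u^3 - 7*u^2 + 2*u + 40) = (u - 4)^2*(u + 2)*(u^2 - 3*u - 10) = (u - 5)*(u - 4)^2*(u + 2)*(u + 2)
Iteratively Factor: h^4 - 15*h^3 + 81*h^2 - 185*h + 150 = (h - 5)*(h^3 - 10*h^2 + 31*h - 30) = (h - 5)^2*(h^2 - 5*h + 6) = (h - 5)^2*(h - 2)*(h - 3)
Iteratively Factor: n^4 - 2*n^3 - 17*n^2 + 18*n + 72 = (n + 2)*(n^3 - 4*n^2 - 9*n + 36) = (n - 3)*(n + 2)*(n^2 - n - 12) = (n - 3)*(n + 2)*(n + 3)*(n - 4)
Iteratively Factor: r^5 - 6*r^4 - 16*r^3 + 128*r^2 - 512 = (r - 4)*(r^4 - 2*r^3 - 24*r^2 + 32*r + 128) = (r - 4)*(r + 2)*(r^3 - 4*r^2 - 16*r + 64) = (r - 4)*(r + 2)*(r + 4)*(r^2 - 8*r + 16) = (r - 4)^2*(r + 2)*(r + 4)*(r - 4)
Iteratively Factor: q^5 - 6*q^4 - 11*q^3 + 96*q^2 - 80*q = (q - 5)*(q^4 - q^3 - 16*q^2 + 16*q) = (q - 5)*(q + 4)*(q^3 - 5*q^2 + 4*q) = (q - 5)*(q - 1)*(q + 4)*(q^2 - 4*q) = q*(q - 5)*(q - 1)*(q + 4)*(q - 4)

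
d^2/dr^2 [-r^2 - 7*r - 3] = -2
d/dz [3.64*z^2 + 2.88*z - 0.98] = 7.28*z + 2.88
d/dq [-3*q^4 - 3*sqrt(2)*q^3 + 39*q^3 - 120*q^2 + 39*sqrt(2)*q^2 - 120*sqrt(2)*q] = -12*q^3 - 9*sqrt(2)*q^2 + 117*q^2 - 240*q + 78*sqrt(2)*q - 120*sqrt(2)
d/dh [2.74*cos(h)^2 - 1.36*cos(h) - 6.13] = (1.36 - 5.48*cos(h))*sin(h)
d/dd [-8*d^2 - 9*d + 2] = -16*d - 9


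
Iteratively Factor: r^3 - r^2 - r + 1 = (r + 1)*(r^2 - 2*r + 1) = (r - 1)*(r + 1)*(r - 1)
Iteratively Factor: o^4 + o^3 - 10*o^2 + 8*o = (o - 2)*(o^3 + 3*o^2 - 4*o) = (o - 2)*(o - 1)*(o^2 + 4*o) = o*(o - 2)*(o - 1)*(o + 4)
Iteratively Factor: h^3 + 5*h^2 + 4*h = (h + 1)*(h^2 + 4*h) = (h + 1)*(h + 4)*(h)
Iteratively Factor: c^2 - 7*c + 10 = (c - 5)*(c - 2)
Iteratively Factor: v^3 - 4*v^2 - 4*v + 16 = (v - 4)*(v^2 - 4) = (v - 4)*(v - 2)*(v + 2)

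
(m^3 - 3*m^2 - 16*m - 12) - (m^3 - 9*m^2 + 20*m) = 6*m^2 - 36*m - 12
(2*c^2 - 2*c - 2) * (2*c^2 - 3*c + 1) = 4*c^4 - 10*c^3 + 4*c^2 + 4*c - 2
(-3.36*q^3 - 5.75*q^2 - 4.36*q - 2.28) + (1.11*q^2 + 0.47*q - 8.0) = -3.36*q^3 - 4.64*q^2 - 3.89*q - 10.28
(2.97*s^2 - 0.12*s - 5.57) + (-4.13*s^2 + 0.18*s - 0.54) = -1.16*s^2 + 0.06*s - 6.11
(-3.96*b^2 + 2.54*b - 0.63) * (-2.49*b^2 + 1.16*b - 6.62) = 9.8604*b^4 - 10.9182*b^3 + 30.7303*b^2 - 17.5456*b + 4.1706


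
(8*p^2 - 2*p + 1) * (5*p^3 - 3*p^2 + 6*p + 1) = 40*p^5 - 34*p^4 + 59*p^3 - 7*p^2 + 4*p + 1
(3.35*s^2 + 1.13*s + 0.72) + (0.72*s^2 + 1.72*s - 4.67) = 4.07*s^2 + 2.85*s - 3.95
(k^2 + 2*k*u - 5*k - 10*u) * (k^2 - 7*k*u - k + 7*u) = k^4 - 5*k^3*u - 6*k^3 - 14*k^2*u^2 + 30*k^2*u + 5*k^2 + 84*k*u^2 - 25*k*u - 70*u^2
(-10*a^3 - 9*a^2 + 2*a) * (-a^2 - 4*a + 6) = 10*a^5 + 49*a^4 - 26*a^3 - 62*a^2 + 12*a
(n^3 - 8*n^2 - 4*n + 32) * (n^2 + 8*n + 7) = n^5 - 61*n^3 - 56*n^2 + 228*n + 224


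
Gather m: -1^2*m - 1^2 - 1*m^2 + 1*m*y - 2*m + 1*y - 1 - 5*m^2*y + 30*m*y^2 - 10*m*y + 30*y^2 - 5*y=m^2*(-5*y - 1) + m*(30*y^2 - 9*y - 3) + 30*y^2 - 4*y - 2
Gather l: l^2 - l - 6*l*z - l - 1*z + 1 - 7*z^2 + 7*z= l^2 + l*(-6*z - 2) - 7*z^2 + 6*z + 1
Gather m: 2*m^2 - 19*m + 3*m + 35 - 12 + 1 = 2*m^2 - 16*m + 24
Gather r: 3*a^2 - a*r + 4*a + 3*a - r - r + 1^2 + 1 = 3*a^2 + 7*a + r*(-a - 2) + 2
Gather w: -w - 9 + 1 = -w - 8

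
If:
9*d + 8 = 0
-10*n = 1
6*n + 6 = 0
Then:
No Solution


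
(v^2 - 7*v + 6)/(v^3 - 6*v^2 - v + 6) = 1/(v + 1)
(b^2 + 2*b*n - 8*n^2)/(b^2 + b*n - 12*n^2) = (b - 2*n)/(b - 3*n)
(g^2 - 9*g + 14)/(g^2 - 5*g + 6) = (g - 7)/(g - 3)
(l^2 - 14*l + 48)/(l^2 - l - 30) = (l - 8)/(l + 5)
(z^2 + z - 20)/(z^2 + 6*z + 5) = (z - 4)/(z + 1)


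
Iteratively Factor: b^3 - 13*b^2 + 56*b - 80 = (b - 4)*(b^2 - 9*b + 20) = (b - 4)^2*(b - 5)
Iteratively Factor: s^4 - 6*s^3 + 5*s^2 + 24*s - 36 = (s - 2)*(s^3 - 4*s^2 - 3*s + 18) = (s - 2)*(s + 2)*(s^2 - 6*s + 9) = (s - 3)*(s - 2)*(s + 2)*(s - 3)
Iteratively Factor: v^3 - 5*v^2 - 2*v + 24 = (v + 2)*(v^2 - 7*v + 12) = (v - 3)*(v + 2)*(v - 4)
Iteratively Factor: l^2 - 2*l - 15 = (l + 3)*(l - 5)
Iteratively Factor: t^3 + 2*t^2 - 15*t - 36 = (t + 3)*(t^2 - t - 12) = (t + 3)^2*(t - 4)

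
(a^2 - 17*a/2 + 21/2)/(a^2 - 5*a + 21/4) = 2*(a - 7)/(2*a - 7)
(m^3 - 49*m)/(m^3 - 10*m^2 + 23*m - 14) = m*(m + 7)/(m^2 - 3*m + 2)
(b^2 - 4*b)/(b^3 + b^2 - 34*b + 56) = b/(b^2 + 5*b - 14)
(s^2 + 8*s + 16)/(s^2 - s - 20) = (s + 4)/(s - 5)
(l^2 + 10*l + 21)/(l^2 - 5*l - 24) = (l + 7)/(l - 8)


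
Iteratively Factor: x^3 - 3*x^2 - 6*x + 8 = (x + 2)*(x^2 - 5*x + 4) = (x - 1)*(x + 2)*(x - 4)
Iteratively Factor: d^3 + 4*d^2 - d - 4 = (d + 4)*(d^2 - 1) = (d + 1)*(d + 4)*(d - 1)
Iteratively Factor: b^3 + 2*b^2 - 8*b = (b + 4)*(b^2 - 2*b) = b*(b + 4)*(b - 2)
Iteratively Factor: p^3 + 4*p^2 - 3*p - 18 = (p + 3)*(p^2 + p - 6) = (p - 2)*(p + 3)*(p + 3)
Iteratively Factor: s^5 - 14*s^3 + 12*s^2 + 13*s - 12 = (s - 1)*(s^4 + s^3 - 13*s^2 - s + 12) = (s - 1)*(s + 4)*(s^3 - 3*s^2 - s + 3) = (s - 1)*(s + 1)*(s + 4)*(s^2 - 4*s + 3) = (s - 3)*(s - 1)*(s + 1)*(s + 4)*(s - 1)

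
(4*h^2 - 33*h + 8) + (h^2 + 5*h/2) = 5*h^2 - 61*h/2 + 8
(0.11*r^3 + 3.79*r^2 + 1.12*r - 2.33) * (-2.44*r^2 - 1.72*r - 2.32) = -0.2684*r^5 - 9.4368*r^4 - 9.5068*r^3 - 5.034*r^2 + 1.4092*r + 5.4056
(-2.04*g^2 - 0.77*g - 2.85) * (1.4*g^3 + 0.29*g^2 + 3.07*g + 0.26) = -2.856*g^5 - 1.6696*g^4 - 10.4761*g^3 - 3.7208*g^2 - 8.9497*g - 0.741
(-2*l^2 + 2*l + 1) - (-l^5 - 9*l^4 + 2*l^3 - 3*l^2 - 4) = l^5 + 9*l^4 - 2*l^3 + l^2 + 2*l + 5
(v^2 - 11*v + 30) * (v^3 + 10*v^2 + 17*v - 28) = v^5 - v^4 - 63*v^3 + 85*v^2 + 818*v - 840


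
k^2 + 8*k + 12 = (k + 2)*(k + 6)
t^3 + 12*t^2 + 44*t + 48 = (t + 2)*(t + 4)*(t + 6)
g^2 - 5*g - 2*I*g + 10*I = (g - 5)*(g - 2*I)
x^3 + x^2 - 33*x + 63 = (x - 3)^2*(x + 7)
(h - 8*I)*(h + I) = h^2 - 7*I*h + 8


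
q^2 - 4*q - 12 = (q - 6)*(q + 2)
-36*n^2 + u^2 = (-6*n + u)*(6*n + u)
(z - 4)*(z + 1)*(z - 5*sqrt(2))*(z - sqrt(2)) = z^4 - 6*sqrt(2)*z^3 - 3*z^3 + 6*z^2 + 18*sqrt(2)*z^2 - 30*z + 24*sqrt(2)*z - 40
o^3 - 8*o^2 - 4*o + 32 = (o - 8)*(o - 2)*(o + 2)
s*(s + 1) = s^2 + s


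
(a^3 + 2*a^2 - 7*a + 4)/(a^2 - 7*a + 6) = (a^2 + 3*a - 4)/(a - 6)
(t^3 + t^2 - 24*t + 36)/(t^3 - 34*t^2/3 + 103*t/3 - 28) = 3*(t^2 + 4*t - 12)/(3*t^2 - 25*t + 28)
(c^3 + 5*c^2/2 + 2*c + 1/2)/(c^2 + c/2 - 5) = (2*c^3 + 5*c^2 + 4*c + 1)/(2*c^2 + c - 10)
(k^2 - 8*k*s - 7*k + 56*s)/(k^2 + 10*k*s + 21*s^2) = (k^2 - 8*k*s - 7*k + 56*s)/(k^2 + 10*k*s + 21*s^2)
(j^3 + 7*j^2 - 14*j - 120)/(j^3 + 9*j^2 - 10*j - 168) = (j + 5)/(j + 7)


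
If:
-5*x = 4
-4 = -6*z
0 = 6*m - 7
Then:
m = 7/6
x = -4/5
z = 2/3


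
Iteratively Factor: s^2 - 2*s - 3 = (s + 1)*(s - 3)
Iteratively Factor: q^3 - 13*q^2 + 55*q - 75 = (q - 3)*(q^2 - 10*q + 25) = (q - 5)*(q - 3)*(q - 5)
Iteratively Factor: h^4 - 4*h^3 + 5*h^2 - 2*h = (h - 1)*(h^3 - 3*h^2 + 2*h) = (h - 1)^2*(h^2 - 2*h) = h*(h - 1)^2*(h - 2)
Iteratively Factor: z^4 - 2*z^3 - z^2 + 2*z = (z - 2)*(z^3 - z) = (z - 2)*(z + 1)*(z^2 - z) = (z - 2)*(z - 1)*(z + 1)*(z)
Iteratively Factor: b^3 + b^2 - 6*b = (b)*(b^2 + b - 6) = b*(b - 2)*(b + 3)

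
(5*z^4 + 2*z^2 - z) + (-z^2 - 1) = 5*z^4 + z^2 - z - 1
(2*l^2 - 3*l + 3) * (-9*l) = -18*l^3 + 27*l^2 - 27*l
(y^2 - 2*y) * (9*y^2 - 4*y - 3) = 9*y^4 - 22*y^3 + 5*y^2 + 6*y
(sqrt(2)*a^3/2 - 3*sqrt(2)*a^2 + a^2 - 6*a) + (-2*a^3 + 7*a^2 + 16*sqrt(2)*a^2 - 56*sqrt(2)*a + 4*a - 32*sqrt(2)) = -2*a^3 + sqrt(2)*a^3/2 + 8*a^2 + 13*sqrt(2)*a^2 - 56*sqrt(2)*a - 2*a - 32*sqrt(2)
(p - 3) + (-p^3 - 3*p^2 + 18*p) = -p^3 - 3*p^2 + 19*p - 3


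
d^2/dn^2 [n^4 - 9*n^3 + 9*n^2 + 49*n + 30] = 12*n^2 - 54*n + 18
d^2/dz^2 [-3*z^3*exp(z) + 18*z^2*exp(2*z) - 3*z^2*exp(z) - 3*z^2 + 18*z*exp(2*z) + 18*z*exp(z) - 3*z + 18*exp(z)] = -3*z^3*exp(z) + 72*z^2*exp(2*z) - 21*z^2*exp(z) + 216*z*exp(2*z) - 12*z*exp(z) + 108*exp(2*z) + 48*exp(z) - 6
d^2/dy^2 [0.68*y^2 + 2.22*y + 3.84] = 1.36000000000000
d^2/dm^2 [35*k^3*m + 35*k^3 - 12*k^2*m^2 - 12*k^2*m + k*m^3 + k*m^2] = 2*k*(-12*k + 3*m + 1)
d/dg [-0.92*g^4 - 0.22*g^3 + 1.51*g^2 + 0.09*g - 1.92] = -3.68*g^3 - 0.66*g^2 + 3.02*g + 0.09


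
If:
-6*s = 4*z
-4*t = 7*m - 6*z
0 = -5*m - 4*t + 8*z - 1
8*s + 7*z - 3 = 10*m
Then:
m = -13/70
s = -16/35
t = 379/280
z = 24/35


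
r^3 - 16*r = r*(r - 4)*(r + 4)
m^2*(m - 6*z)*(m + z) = m^4 - 5*m^3*z - 6*m^2*z^2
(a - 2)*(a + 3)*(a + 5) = a^3 + 6*a^2 - a - 30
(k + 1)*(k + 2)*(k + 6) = k^3 + 9*k^2 + 20*k + 12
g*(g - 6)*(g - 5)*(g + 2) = g^4 - 9*g^3 + 8*g^2 + 60*g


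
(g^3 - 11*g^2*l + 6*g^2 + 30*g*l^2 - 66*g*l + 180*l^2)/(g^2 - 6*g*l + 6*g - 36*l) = g - 5*l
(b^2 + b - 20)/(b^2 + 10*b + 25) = (b - 4)/(b + 5)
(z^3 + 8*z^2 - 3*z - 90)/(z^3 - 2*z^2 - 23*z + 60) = (z + 6)/(z - 4)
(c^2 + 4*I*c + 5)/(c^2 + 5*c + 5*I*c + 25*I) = (c - I)/(c + 5)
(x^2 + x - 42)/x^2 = (x^2 + x - 42)/x^2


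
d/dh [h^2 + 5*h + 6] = 2*h + 5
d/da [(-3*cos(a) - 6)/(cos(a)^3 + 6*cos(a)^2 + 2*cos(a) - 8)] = -3*(51*cos(a)/2 + 6*cos(2*a) + cos(3*a)/2 + 18)*sin(a)/(cos(a)^3 + 6*cos(a)^2 + 2*cos(a) - 8)^2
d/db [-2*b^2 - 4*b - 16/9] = -4*b - 4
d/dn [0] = 0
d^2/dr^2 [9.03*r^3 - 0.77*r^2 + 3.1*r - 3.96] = 54.18*r - 1.54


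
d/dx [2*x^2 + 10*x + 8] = 4*x + 10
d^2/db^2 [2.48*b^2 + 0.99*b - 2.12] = 4.96000000000000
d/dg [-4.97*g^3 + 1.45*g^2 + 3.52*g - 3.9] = -14.91*g^2 + 2.9*g + 3.52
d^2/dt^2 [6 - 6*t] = 0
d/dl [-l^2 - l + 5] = -2*l - 1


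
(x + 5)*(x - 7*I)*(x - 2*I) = x^3 + 5*x^2 - 9*I*x^2 - 14*x - 45*I*x - 70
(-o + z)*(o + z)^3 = -o^4 - 2*o^3*z + 2*o*z^3 + z^4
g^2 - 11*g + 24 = (g - 8)*(g - 3)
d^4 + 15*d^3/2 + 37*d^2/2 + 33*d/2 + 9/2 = (d + 1/2)*(d + 1)*(d + 3)^2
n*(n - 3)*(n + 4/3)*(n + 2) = n^4 + n^3/3 - 22*n^2/3 - 8*n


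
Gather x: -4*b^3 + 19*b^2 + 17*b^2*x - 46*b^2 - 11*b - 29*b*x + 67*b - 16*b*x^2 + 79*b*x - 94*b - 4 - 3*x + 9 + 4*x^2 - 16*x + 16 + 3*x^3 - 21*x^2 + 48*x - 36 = -4*b^3 - 27*b^2 - 38*b + 3*x^3 + x^2*(-16*b - 17) + x*(17*b^2 + 50*b + 29) - 15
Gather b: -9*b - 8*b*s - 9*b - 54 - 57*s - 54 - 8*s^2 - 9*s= b*(-8*s - 18) - 8*s^2 - 66*s - 108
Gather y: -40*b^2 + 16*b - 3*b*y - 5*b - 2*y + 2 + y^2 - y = -40*b^2 + 11*b + y^2 + y*(-3*b - 3) + 2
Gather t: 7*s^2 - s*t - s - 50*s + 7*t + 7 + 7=7*s^2 - 51*s + t*(7 - s) + 14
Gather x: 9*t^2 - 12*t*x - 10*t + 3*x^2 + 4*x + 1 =9*t^2 - 10*t + 3*x^2 + x*(4 - 12*t) + 1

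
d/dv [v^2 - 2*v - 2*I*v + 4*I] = 2*v - 2 - 2*I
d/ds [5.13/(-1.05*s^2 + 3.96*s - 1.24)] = (10.773*s - 20.3148)/(1.05*s^2 - 3.96*s + 1.24)^2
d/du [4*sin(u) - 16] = 4*cos(u)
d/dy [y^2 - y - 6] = 2*y - 1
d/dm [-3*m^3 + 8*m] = 8 - 9*m^2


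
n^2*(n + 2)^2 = n^4 + 4*n^3 + 4*n^2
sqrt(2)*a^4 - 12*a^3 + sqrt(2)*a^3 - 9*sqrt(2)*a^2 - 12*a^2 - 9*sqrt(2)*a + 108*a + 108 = (a - 3)*(a + 3)*(a - 6*sqrt(2))*(sqrt(2)*a + sqrt(2))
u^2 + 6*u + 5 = (u + 1)*(u + 5)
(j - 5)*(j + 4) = j^2 - j - 20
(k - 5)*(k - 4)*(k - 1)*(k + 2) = k^4 - 8*k^3 + 9*k^2 + 38*k - 40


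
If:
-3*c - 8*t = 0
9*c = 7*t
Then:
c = 0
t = 0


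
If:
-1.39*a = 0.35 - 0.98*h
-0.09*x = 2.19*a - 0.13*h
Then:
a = 0.0231493258712796 - 0.0448740778427881*x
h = 0.389977105062325 - 0.0636479267361994*x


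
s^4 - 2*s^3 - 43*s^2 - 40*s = s*(s - 8)*(s + 1)*(s + 5)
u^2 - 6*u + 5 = (u - 5)*(u - 1)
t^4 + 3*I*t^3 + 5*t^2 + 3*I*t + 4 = (t - I)^2*(t + I)*(t + 4*I)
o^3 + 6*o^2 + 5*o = o*(o + 1)*(o + 5)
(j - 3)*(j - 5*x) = j^2 - 5*j*x - 3*j + 15*x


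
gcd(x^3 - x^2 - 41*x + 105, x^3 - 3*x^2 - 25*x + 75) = x^2 - 8*x + 15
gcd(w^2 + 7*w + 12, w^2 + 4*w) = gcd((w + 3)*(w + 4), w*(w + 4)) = w + 4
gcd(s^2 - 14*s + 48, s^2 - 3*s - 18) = s - 6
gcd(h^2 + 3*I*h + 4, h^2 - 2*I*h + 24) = h + 4*I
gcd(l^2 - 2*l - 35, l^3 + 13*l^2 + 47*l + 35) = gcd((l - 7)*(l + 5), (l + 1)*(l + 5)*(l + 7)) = l + 5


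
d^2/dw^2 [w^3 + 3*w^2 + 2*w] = 6*w + 6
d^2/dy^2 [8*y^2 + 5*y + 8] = 16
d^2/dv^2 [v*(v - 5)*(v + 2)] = 6*v - 6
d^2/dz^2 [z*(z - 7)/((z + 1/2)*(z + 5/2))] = 40*(-32*z^3 - 12*z^2 + 84*z + 89)/(64*z^6 + 576*z^5 + 1968*z^4 + 3168*z^3 + 2460*z^2 + 900*z + 125)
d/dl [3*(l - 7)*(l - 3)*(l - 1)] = 9*l^2 - 66*l + 93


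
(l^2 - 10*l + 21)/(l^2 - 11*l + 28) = (l - 3)/(l - 4)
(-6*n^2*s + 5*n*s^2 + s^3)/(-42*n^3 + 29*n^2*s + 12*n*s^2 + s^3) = s/(7*n + s)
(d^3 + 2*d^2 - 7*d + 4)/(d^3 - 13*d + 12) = (d - 1)/(d - 3)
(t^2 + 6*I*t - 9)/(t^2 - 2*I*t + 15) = (t + 3*I)/(t - 5*I)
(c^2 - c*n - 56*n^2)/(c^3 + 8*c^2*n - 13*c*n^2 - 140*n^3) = (c - 8*n)/(c^2 + c*n - 20*n^2)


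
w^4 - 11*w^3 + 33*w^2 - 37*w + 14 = (w - 7)*(w - 2)*(w - 1)^2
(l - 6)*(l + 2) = l^2 - 4*l - 12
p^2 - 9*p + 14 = (p - 7)*(p - 2)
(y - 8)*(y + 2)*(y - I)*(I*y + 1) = I*y^4 + 2*y^3 - 6*I*y^3 - 12*y^2 - 17*I*y^2 - 32*y + 6*I*y + 16*I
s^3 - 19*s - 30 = (s - 5)*(s + 2)*(s + 3)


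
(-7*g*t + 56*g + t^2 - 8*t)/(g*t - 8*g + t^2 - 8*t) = (-7*g + t)/(g + t)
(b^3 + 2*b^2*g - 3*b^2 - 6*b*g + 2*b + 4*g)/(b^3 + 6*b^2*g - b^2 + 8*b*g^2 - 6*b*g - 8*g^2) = (b - 2)/(b + 4*g)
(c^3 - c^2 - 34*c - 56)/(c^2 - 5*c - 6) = (-c^3 + c^2 + 34*c + 56)/(-c^2 + 5*c + 6)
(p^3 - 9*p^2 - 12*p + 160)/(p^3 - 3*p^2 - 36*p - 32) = (p - 5)/(p + 1)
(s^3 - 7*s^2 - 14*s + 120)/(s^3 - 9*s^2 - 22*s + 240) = (s^2 - s - 20)/(s^2 - 3*s - 40)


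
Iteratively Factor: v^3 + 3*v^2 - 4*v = (v + 4)*(v^2 - v) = v*(v + 4)*(v - 1)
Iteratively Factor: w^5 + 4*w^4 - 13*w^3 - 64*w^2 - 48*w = (w + 3)*(w^4 + w^3 - 16*w^2 - 16*w) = (w + 1)*(w + 3)*(w^3 - 16*w) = (w + 1)*(w + 3)*(w + 4)*(w^2 - 4*w) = (w - 4)*(w + 1)*(w + 3)*(w + 4)*(w)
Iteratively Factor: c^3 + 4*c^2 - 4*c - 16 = (c - 2)*(c^2 + 6*c + 8) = (c - 2)*(c + 4)*(c + 2)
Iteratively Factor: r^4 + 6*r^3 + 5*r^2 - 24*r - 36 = (r - 2)*(r^3 + 8*r^2 + 21*r + 18) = (r - 2)*(r + 3)*(r^2 + 5*r + 6) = (r - 2)*(r + 2)*(r + 3)*(r + 3)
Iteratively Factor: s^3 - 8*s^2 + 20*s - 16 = (s - 2)*(s^2 - 6*s + 8) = (s - 2)^2*(s - 4)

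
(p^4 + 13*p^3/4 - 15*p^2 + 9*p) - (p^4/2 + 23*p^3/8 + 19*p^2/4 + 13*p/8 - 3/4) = p^4/2 + 3*p^3/8 - 79*p^2/4 + 59*p/8 + 3/4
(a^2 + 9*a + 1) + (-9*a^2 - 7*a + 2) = -8*a^2 + 2*a + 3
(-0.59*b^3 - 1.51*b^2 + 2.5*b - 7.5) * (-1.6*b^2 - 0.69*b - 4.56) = 0.944*b^5 + 2.8231*b^4 - 0.2677*b^3 + 17.1606*b^2 - 6.225*b + 34.2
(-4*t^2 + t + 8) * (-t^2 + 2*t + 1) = 4*t^4 - 9*t^3 - 10*t^2 + 17*t + 8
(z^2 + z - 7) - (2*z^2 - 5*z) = -z^2 + 6*z - 7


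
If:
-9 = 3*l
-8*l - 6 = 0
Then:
No Solution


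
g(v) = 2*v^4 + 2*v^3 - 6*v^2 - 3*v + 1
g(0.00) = 1.00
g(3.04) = 163.43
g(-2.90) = 51.92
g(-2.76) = 37.58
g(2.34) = 46.72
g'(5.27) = 1271.30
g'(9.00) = 6207.00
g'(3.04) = 240.73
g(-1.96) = -1.71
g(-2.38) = 11.36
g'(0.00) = -3.00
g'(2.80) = 186.06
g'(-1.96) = -16.67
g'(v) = 8*v^3 + 6*v^2 - 12*v - 3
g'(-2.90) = -112.85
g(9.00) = 14068.00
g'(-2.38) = -48.30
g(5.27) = 1653.95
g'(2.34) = 104.28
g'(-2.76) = -92.37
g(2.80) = 112.40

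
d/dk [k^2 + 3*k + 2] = 2*k + 3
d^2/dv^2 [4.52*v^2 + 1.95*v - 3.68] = 9.04000000000000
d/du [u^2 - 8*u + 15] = 2*u - 8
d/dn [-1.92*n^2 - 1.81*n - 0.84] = -3.84*n - 1.81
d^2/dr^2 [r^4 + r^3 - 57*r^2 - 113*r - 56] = 12*r^2 + 6*r - 114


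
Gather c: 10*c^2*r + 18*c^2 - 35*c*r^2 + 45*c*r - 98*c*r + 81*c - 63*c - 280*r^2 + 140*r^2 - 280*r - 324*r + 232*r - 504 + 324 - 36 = c^2*(10*r + 18) + c*(-35*r^2 - 53*r + 18) - 140*r^2 - 372*r - 216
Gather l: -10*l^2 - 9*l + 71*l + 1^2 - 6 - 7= -10*l^2 + 62*l - 12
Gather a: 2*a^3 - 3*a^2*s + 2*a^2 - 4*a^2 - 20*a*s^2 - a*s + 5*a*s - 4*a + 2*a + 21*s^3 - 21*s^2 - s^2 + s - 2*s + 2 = 2*a^3 + a^2*(-3*s - 2) + a*(-20*s^2 + 4*s - 2) + 21*s^3 - 22*s^2 - s + 2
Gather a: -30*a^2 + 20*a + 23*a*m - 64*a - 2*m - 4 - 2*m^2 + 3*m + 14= -30*a^2 + a*(23*m - 44) - 2*m^2 + m + 10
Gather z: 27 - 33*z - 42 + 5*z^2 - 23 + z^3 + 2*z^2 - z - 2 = z^3 + 7*z^2 - 34*z - 40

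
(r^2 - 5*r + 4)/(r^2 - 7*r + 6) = (r - 4)/(r - 6)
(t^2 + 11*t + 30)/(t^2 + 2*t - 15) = (t + 6)/(t - 3)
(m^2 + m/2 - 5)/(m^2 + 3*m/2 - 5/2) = (m - 2)/(m - 1)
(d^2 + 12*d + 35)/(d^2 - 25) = (d + 7)/(d - 5)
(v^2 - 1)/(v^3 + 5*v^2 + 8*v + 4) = (v - 1)/(v^2 + 4*v + 4)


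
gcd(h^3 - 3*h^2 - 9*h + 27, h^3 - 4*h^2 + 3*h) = h - 3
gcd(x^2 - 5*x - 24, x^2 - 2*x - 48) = x - 8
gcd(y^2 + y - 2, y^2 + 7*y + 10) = y + 2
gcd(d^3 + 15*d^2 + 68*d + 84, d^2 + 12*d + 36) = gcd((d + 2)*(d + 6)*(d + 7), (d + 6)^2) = d + 6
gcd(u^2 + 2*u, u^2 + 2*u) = u^2 + 2*u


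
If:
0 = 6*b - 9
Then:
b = 3/2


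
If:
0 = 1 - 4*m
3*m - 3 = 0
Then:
No Solution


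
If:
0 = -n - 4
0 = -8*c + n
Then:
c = -1/2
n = -4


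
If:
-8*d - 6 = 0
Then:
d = -3/4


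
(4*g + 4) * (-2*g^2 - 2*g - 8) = -8*g^3 - 16*g^2 - 40*g - 32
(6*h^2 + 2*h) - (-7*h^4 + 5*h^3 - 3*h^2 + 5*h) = 7*h^4 - 5*h^3 + 9*h^2 - 3*h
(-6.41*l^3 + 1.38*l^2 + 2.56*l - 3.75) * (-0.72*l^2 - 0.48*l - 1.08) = 4.6152*l^5 + 2.0832*l^4 + 4.4172*l^3 - 0.0192000000000001*l^2 - 0.9648*l + 4.05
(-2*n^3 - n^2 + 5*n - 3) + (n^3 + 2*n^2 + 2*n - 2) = -n^3 + n^2 + 7*n - 5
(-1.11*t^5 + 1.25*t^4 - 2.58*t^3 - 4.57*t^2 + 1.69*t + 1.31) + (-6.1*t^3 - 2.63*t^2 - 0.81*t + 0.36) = -1.11*t^5 + 1.25*t^4 - 8.68*t^3 - 7.2*t^2 + 0.88*t + 1.67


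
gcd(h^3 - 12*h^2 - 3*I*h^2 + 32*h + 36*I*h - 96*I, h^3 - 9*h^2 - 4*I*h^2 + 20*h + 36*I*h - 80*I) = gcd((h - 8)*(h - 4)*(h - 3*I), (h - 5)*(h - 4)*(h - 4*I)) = h - 4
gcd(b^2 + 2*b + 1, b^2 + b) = b + 1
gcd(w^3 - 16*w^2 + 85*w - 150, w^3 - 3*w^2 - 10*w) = w - 5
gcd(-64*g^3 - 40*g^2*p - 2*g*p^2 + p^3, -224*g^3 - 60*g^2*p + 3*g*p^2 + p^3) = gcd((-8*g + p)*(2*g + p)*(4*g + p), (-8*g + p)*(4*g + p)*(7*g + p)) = -32*g^2 - 4*g*p + p^2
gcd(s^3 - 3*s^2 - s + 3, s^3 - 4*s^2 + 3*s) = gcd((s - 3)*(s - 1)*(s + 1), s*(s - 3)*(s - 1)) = s^2 - 4*s + 3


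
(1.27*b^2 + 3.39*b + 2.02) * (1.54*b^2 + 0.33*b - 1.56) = 1.9558*b^4 + 5.6397*b^3 + 2.2483*b^2 - 4.6218*b - 3.1512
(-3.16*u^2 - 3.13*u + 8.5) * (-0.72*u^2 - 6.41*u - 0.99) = 2.2752*u^4 + 22.5092*u^3 + 17.0717*u^2 - 51.3863*u - 8.415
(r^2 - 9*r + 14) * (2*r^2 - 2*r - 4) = 2*r^4 - 20*r^3 + 42*r^2 + 8*r - 56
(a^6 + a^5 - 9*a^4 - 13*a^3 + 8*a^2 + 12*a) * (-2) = -2*a^6 - 2*a^5 + 18*a^4 + 26*a^3 - 16*a^2 - 24*a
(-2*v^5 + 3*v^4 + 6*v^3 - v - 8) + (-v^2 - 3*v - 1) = -2*v^5 + 3*v^4 + 6*v^3 - v^2 - 4*v - 9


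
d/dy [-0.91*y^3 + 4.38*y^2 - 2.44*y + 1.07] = -2.73*y^2 + 8.76*y - 2.44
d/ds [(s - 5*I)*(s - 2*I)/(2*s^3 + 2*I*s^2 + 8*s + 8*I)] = (-s^2 + 10*I*s - 17)/(2*(s^4 + 6*I*s^3 - 13*s^2 - 12*I*s + 4))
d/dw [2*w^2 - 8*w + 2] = 4*w - 8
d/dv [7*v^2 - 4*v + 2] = 14*v - 4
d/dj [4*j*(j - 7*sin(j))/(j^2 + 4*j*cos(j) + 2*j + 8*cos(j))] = 4*(4*j^3*sin(j) - 7*j^3*cos(j) + 15*j^2*sin(j) - 10*j^2*cos(j) - 26*j^2 + 16*j*cos(j) - 56*j - 28*sin(2*j))/((j + 2)^2*(j + 4*cos(j))^2)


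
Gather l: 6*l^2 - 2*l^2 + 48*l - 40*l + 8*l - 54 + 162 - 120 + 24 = 4*l^2 + 16*l + 12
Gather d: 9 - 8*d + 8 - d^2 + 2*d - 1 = -d^2 - 6*d + 16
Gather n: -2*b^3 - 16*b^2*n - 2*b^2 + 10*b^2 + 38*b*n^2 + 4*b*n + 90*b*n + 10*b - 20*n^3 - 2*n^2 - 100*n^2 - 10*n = -2*b^3 + 8*b^2 + 10*b - 20*n^3 + n^2*(38*b - 102) + n*(-16*b^2 + 94*b - 10)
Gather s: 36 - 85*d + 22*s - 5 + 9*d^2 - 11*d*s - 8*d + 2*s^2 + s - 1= 9*d^2 - 93*d + 2*s^2 + s*(23 - 11*d) + 30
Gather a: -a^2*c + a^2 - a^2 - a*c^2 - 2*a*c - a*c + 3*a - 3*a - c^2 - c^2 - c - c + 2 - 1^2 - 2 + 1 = -a^2*c + a*(-c^2 - 3*c) - 2*c^2 - 2*c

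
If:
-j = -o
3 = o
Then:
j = 3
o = 3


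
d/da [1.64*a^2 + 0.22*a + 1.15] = 3.28*a + 0.22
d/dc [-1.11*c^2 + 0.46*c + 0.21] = 0.46 - 2.22*c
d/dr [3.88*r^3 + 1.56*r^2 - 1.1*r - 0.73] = 11.64*r^2 + 3.12*r - 1.1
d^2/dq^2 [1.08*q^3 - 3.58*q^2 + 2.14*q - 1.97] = 6.48*q - 7.16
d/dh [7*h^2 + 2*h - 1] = 14*h + 2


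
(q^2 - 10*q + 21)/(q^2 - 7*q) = (q - 3)/q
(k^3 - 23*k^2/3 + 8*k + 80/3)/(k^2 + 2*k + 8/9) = 3*(k^2 - 9*k + 20)/(3*k + 2)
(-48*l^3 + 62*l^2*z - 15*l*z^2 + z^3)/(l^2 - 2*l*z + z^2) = (48*l^2 - 14*l*z + z^2)/(-l + z)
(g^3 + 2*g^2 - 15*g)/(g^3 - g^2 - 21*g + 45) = g/(g - 3)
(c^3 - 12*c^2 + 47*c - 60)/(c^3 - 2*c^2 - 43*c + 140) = (c - 3)/(c + 7)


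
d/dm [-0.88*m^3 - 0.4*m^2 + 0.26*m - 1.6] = -2.64*m^2 - 0.8*m + 0.26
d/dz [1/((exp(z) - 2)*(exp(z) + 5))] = (-2*exp(z) - 3)*exp(z)/(exp(4*z) + 6*exp(3*z) - 11*exp(2*z) - 60*exp(z) + 100)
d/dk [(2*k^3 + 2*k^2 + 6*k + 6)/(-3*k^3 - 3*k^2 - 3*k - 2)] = 2*(12*k^3 + 27*k^2 + 14*k + 3)/(9*k^6 + 18*k^5 + 27*k^4 + 30*k^3 + 21*k^2 + 12*k + 4)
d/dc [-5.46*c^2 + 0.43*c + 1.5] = 0.43 - 10.92*c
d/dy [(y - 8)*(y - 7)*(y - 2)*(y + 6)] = 4*y^3 - 33*y^2 - 32*y + 404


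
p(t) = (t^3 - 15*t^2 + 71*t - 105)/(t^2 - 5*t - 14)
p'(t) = (5 - 2*t)*(t^3 - 15*t^2 + 71*t - 105)/(t^2 - 5*t - 14)^2 + (3*t^2 - 30*t + 71)/(t^2 - 5*t - 14)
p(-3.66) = -34.74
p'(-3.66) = -11.70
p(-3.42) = -38.07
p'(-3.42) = -16.36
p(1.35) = 1.80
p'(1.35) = -2.12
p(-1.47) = 54.57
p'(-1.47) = -123.60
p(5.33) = 0.10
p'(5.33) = 0.35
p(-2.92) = -50.96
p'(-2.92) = -40.35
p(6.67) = 0.71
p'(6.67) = 0.53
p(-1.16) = 30.51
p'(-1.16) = -48.60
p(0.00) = 7.50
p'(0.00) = -7.75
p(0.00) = 7.50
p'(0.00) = -7.75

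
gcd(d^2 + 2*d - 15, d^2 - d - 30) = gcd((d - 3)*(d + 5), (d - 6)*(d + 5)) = d + 5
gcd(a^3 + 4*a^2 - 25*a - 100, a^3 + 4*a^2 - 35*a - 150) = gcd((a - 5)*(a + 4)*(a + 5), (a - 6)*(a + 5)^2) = a + 5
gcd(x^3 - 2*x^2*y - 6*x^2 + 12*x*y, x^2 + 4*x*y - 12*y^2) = x - 2*y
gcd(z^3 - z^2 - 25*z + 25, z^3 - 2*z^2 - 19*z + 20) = z^2 - 6*z + 5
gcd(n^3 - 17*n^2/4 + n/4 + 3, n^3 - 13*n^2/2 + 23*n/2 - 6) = n^2 - 5*n + 4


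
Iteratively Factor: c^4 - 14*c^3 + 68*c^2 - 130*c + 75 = (c - 5)*(c^3 - 9*c^2 + 23*c - 15) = (c - 5)*(c - 1)*(c^2 - 8*c + 15) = (c - 5)*(c - 3)*(c - 1)*(c - 5)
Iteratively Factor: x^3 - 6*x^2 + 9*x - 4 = (x - 4)*(x^2 - 2*x + 1) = (x - 4)*(x - 1)*(x - 1)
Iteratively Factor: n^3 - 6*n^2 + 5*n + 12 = (n - 4)*(n^2 - 2*n - 3) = (n - 4)*(n + 1)*(n - 3)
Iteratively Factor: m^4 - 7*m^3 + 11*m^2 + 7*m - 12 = (m + 1)*(m^3 - 8*m^2 + 19*m - 12) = (m - 4)*(m + 1)*(m^2 - 4*m + 3) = (m - 4)*(m - 3)*(m + 1)*(m - 1)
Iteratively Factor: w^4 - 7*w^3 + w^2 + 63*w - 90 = (w - 2)*(w^3 - 5*w^2 - 9*w + 45) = (w - 5)*(w - 2)*(w^2 - 9) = (w - 5)*(w - 2)*(w + 3)*(w - 3)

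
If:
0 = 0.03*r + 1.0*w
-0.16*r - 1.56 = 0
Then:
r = -9.75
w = 0.29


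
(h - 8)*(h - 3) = h^2 - 11*h + 24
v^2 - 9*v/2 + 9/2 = (v - 3)*(v - 3/2)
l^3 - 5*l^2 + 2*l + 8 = (l - 4)*(l - 2)*(l + 1)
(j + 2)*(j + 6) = j^2 + 8*j + 12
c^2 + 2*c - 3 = (c - 1)*(c + 3)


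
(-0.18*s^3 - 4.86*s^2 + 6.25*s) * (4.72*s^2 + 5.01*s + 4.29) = -0.8496*s^5 - 23.841*s^4 + 4.3792*s^3 + 10.4631*s^2 + 26.8125*s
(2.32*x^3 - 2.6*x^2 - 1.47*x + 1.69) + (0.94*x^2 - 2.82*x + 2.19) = 2.32*x^3 - 1.66*x^2 - 4.29*x + 3.88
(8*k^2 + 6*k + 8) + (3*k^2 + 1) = 11*k^2 + 6*k + 9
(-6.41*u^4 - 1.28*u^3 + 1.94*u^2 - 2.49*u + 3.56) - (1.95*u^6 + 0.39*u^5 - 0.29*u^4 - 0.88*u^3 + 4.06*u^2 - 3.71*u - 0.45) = -1.95*u^6 - 0.39*u^5 - 6.12*u^4 - 0.4*u^3 - 2.12*u^2 + 1.22*u + 4.01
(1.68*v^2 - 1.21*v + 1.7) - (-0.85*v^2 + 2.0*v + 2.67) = 2.53*v^2 - 3.21*v - 0.97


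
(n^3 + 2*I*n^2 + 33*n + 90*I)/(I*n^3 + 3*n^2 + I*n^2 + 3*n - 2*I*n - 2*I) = (-I*n^3 + 2*n^2 - 33*I*n + 90)/(n^3 + n^2*(1 - 3*I) - n*(2 + 3*I) - 2)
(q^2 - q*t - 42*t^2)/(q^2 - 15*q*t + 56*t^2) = (q + 6*t)/(q - 8*t)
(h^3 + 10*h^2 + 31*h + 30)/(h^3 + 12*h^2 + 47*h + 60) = (h + 2)/(h + 4)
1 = 1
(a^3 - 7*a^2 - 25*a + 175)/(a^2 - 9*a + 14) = (a^2 - 25)/(a - 2)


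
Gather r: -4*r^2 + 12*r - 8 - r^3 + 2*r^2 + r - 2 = -r^3 - 2*r^2 + 13*r - 10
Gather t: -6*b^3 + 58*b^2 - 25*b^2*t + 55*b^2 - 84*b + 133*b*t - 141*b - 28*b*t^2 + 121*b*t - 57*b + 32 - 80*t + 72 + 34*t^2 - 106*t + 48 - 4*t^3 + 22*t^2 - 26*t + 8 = -6*b^3 + 113*b^2 - 282*b - 4*t^3 + t^2*(56 - 28*b) + t*(-25*b^2 + 254*b - 212) + 160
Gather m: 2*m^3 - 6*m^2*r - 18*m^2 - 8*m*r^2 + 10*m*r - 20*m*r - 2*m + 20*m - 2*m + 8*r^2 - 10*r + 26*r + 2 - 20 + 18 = 2*m^3 + m^2*(-6*r - 18) + m*(-8*r^2 - 10*r + 16) + 8*r^2 + 16*r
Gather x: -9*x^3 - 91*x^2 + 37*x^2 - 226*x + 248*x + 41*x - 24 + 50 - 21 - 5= -9*x^3 - 54*x^2 + 63*x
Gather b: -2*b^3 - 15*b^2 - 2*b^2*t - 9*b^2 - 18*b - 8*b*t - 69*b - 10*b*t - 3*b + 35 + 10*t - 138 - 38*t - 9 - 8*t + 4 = -2*b^3 + b^2*(-2*t - 24) + b*(-18*t - 90) - 36*t - 108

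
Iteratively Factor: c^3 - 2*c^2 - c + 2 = (c + 1)*(c^2 - 3*c + 2) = (c - 1)*(c + 1)*(c - 2)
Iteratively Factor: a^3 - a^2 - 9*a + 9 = (a - 1)*(a^2 - 9) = (a - 1)*(a + 3)*(a - 3)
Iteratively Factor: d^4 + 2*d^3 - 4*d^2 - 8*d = (d - 2)*(d^3 + 4*d^2 + 4*d) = (d - 2)*(d + 2)*(d^2 + 2*d) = d*(d - 2)*(d + 2)*(d + 2)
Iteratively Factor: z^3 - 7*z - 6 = (z - 3)*(z^2 + 3*z + 2) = (z - 3)*(z + 1)*(z + 2)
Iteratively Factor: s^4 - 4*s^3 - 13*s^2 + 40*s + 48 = (s + 3)*(s^3 - 7*s^2 + 8*s + 16) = (s - 4)*(s + 3)*(s^2 - 3*s - 4) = (s - 4)*(s + 1)*(s + 3)*(s - 4)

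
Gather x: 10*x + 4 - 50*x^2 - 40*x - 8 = -50*x^2 - 30*x - 4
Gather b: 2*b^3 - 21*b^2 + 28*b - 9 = 2*b^3 - 21*b^2 + 28*b - 9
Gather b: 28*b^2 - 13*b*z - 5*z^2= 28*b^2 - 13*b*z - 5*z^2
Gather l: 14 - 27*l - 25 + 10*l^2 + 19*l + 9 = 10*l^2 - 8*l - 2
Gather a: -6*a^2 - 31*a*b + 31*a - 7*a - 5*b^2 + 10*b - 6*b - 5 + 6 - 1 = -6*a^2 + a*(24 - 31*b) - 5*b^2 + 4*b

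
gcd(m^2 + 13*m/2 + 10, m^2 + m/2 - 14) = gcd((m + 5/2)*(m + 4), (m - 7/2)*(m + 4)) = m + 4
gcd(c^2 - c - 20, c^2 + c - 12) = c + 4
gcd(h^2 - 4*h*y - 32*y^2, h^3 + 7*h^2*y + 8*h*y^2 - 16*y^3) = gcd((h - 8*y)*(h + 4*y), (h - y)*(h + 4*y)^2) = h + 4*y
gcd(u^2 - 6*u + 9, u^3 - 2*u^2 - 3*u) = u - 3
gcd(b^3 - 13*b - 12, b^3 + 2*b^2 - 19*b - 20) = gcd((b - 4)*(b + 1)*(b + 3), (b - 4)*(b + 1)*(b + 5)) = b^2 - 3*b - 4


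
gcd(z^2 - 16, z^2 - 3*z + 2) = 1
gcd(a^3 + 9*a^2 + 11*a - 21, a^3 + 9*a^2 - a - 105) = a + 7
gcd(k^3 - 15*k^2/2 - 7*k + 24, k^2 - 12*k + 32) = k - 8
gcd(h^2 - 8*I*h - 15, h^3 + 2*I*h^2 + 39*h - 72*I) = h - 3*I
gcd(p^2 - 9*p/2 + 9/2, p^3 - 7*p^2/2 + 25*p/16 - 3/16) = p - 3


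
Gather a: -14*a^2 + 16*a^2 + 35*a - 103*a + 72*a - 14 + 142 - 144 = 2*a^2 + 4*a - 16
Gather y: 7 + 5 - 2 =10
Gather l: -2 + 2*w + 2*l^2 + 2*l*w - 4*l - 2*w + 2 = 2*l^2 + l*(2*w - 4)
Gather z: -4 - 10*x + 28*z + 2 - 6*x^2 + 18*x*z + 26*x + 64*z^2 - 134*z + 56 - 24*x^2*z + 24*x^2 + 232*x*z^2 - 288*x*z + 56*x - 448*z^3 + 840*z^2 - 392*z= 18*x^2 + 72*x - 448*z^3 + z^2*(232*x + 904) + z*(-24*x^2 - 270*x - 498) + 54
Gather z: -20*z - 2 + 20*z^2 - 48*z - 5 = 20*z^2 - 68*z - 7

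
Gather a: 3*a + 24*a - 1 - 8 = 27*a - 9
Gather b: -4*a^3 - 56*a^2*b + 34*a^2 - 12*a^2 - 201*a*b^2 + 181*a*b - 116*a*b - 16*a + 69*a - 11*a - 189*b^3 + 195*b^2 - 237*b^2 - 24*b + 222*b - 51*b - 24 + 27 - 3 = -4*a^3 + 22*a^2 + 42*a - 189*b^3 + b^2*(-201*a - 42) + b*(-56*a^2 + 65*a + 147)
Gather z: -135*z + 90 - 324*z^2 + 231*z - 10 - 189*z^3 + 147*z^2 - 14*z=-189*z^3 - 177*z^2 + 82*z + 80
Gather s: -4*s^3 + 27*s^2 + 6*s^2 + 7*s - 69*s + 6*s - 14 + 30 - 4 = -4*s^3 + 33*s^2 - 56*s + 12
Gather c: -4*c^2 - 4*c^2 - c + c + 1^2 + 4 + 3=8 - 8*c^2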